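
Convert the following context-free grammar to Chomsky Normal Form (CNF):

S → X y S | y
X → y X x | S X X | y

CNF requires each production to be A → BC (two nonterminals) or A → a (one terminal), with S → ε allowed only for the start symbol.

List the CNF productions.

TY → y; S → y; TX → x; X → y; S → X X0; X0 → TY S; X → TY X1; X1 → X TX; X → S X2; X2 → X X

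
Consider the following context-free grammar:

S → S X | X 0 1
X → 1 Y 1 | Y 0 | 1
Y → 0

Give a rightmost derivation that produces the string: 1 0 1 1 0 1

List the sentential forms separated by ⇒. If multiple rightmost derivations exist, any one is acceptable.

S ⇒ S X ⇒ S 1 Y 1 ⇒ S 1 0 1 ⇒ X 0 1 1 0 1 ⇒ 1 0 1 1 0 1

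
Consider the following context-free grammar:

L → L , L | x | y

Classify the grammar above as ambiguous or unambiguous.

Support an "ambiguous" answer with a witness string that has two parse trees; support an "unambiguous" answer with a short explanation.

Ambiguous - the string 'y , x , x' has two distinct parse trees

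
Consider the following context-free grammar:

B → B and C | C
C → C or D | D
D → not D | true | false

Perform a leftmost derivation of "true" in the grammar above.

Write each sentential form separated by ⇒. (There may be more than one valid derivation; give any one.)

B ⇒ C ⇒ D ⇒ true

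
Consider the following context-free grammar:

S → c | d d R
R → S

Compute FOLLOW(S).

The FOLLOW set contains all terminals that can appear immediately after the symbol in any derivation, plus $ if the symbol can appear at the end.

We compute FOLLOW(S) using the standard algorithm.
FOLLOW(S) starts with {$}.
FIRST(R) = {c, d}
FIRST(S) = {c, d}
FOLLOW(R) = {$}
FOLLOW(S) = {$}
Therefore, FOLLOW(S) = {$}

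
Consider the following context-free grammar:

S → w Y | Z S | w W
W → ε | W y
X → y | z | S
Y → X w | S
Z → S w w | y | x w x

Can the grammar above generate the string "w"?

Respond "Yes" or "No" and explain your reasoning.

Yes - a valid derivation exists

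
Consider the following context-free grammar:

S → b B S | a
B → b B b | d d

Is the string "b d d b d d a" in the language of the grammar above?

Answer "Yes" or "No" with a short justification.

Yes - a valid derivation exists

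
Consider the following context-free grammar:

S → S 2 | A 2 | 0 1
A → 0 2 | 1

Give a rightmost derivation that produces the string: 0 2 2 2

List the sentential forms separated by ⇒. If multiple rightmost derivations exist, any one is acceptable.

S ⇒ S 2 ⇒ A 2 2 ⇒ 0 2 2 2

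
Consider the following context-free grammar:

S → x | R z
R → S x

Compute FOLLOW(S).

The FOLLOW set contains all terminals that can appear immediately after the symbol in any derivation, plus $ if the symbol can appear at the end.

We compute FOLLOW(S) using the standard algorithm.
FOLLOW(S) starts with {$}.
FIRST(R) = {x}
FIRST(S) = {x}
FOLLOW(R) = {z}
FOLLOW(S) = {$, x}
Therefore, FOLLOW(S) = {$, x}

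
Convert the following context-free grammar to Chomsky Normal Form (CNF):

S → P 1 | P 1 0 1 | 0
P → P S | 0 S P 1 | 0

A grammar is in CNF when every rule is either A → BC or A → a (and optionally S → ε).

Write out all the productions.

T1 → 1; T0 → 0; S → 0; P → 0; S → P T1; S → P X0; X0 → T1 X1; X1 → T0 T1; P → P S; P → T0 X2; X2 → S X3; X3 → P T1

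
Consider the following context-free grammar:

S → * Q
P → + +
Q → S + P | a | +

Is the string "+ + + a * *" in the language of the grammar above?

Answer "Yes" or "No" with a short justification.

No - no valid derivation exists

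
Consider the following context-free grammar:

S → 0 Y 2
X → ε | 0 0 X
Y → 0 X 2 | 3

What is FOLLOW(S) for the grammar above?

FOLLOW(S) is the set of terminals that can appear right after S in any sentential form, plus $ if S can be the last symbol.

We compute FOLLOW(S) using the standard algorithm.
FOLLOW(S) starts with {$}.
FIRST(S) = {0}
FIRST(X) = {0, ε}
FIRST(Y) = {0, 3}
FOLLOW(S) = {$}
FOLLOW(X) = {2}
FOLLOW(Y) = {2}
Therefore, FOLLOW(S) = {$}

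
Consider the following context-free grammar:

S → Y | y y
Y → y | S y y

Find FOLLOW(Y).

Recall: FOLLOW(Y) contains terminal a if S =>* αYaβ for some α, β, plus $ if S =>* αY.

We compute FOLLOW(Y) using the standard algorithm.
FOLLOW(S) starts with {$}.
FIRST(S) = {y}
FIRST(Y) = {y}
FOLLOW(S) = {$, y}
FOLLOW(Y) = {$, y}
Therefore, FOLLOW(Y) = {$, y}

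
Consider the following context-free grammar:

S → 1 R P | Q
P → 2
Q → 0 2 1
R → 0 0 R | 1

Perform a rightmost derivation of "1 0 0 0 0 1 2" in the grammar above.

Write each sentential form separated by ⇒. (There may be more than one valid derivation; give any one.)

S ⇒ 1 R P ⇒ 1 R 2 ⇒ 1 0 0 R 2 ⇒ 1 0 0 0 0 R 2 ⇒ 1 0 0 0 0 1 2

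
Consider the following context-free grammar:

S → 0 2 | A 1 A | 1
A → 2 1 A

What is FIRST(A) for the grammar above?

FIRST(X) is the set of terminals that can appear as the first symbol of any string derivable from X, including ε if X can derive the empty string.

We compute FIRST(A) using the standard algorithm.
FIRST(A) = {2}
FIRST(S) = {0, 1, 2}
Therefore, FIRST(A) = {2}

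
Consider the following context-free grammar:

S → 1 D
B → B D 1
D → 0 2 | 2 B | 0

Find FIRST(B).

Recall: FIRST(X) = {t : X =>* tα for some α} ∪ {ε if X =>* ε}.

We compute FIRST(B) using the standard algorithm.
FIRST(B) = {}
FIRST(D) = {0, 2}
FIRST(S) = {1}
Therefore, FIRST(B) = {}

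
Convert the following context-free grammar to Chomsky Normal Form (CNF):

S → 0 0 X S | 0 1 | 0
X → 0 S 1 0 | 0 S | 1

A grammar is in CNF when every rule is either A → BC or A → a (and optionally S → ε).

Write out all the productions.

T0 → 0; T1 → 1; S → 0; X → 1; S → T0 X0; X0 → T0 X1; X1 → X S; S → T0 T1; X → T0 X2; X2 → S X3; X3 → T1 T0; X → T0 S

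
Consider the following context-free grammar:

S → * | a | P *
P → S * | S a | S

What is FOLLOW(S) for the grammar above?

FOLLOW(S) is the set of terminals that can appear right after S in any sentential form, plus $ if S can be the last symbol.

We compute FOLLOW(S) using the standard algorithm.
FOLLOW(S) starts with {$}.
FIRST(P) = {*, a}
FIRST(S) = {*, a}
FOLLOW(P) = {*}
FOLLOW(S) = {$, *, a}
Therefore, FOLLOW(S) = {$, *, a}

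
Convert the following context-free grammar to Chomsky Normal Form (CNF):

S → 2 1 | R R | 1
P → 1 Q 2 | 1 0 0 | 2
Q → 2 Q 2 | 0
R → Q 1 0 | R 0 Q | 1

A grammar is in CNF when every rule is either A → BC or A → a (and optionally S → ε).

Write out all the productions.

T2 → 2; T1 → 1; S → 1; T0 → 0; P → 2; Q → 0; R → 1; S → T2 T1; S → R R; P → T1 X0; X0 → Q T2; P → T1 X1; X1 → T0 T0; Q → T2 X2; X2 → Q T2; R → Q X3; X3 → T1 T0; R → R X4; X4 → T0 Q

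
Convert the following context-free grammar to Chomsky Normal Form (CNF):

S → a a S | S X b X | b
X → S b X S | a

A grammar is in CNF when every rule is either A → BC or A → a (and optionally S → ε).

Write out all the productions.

TA → a; TB → b; S → b; X → a; S → TA X0; X0 → TA S; S → S X1; X1 → X X2; X2 → TB X; X → S X3; X3 → TB X4; X4 → X S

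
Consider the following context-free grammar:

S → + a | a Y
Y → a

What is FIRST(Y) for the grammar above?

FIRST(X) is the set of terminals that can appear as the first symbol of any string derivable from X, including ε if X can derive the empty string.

We compute FIRST(Y) using the standard algorithm.
FIRST(S) = {+, a}
FIRST(Y) = {a}
Therefore, FIRST(Y) = {a}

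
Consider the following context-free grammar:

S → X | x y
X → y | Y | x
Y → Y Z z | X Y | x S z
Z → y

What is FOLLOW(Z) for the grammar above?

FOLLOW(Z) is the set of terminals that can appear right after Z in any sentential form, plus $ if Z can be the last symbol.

We compute FOLLOW(Z) using the standard algorithm.
FOLLOW(S) starts with {$}.
FIRST(S) = {x, y}
FIRST(X) = {x, y}
FIRST(Y) = {x, y}
FIRST(Z) = {y}
FOLLOW(S) = {$, z}
FOLLOW(X) = {$, x, y, z}
FOLLOW(Y) = {$, x, y, z}
FOLLOW(Z) = {z}
Therefore, FOLLOW(Z) = {z}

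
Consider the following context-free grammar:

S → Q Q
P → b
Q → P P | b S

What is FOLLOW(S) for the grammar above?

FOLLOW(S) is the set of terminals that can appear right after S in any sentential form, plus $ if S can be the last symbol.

We compute FOLLOW(S) using the standard algorithm.
FOLLOW(S) starts with {$}.
FIRST(P) = {b}
FIRST(Q) = {b}
FIRST(S) = {b}
FOLLOW(P) = {$, b}
FOLLOW(Q) = {$, b}
FOLLOW(S) = {$, b}
Therefore, FOLLOW(S) = {$, b}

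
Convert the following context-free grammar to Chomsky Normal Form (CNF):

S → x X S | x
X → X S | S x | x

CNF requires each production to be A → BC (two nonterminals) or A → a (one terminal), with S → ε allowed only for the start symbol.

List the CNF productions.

TX → x; S → x; X → x; S → TX X0; X0 → X S; X → X S; X → S TX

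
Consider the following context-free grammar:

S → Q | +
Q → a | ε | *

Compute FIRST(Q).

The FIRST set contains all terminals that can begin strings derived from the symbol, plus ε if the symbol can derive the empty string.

We compute FIRST(Q) using the standard algorithm.
FIRST(Q) = {*, a, ε}
FIRST(S) = {*, +, a, ε}
Therefore, FIRST(Q) = {*, a, ε}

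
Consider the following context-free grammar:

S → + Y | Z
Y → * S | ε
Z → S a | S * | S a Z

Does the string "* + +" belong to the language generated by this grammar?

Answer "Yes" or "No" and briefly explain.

No - no valid derivation exists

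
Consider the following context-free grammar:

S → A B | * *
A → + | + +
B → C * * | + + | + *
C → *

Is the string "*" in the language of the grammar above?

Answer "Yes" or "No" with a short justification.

No - no valid derivation exists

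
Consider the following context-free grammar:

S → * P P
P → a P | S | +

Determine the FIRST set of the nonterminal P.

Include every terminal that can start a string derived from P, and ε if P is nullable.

We compute FIRST(P) using the standard algorithm.
FIRST(P) = {*, +, a}
FIRST(S) = {*}
Therefore, FIRST(P) = {*, +, a}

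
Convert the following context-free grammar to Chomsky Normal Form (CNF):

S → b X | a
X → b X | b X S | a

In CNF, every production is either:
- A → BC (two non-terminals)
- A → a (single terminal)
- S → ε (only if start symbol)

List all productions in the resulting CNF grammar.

TB → b; S → a; X → a; S → TB X; X → TB X; X → TB X0; X0 → X S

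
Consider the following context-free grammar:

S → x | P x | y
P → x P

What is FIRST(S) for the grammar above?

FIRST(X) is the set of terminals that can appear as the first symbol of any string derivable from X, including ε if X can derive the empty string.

We compute FIRST(S) using the standard algorithm.
FIRST(P) = {x}
FIRST(S) = {x, y}
Therefore, FIRST(S) = {x, y}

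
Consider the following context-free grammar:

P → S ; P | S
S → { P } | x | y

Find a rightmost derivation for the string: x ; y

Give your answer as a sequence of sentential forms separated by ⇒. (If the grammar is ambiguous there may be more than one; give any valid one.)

P ⇒ S ; P ⇒ S ; S ⇒ S ; y ⇒ x ; y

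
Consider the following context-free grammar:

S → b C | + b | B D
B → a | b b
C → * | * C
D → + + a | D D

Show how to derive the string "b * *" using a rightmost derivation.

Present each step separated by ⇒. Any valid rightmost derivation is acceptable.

S ⇒ b C ⇒ b * C ⇒ b * *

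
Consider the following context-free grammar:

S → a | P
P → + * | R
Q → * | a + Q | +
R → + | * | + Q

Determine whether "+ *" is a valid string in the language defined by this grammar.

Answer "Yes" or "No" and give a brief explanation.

Yes - a valid derivation exists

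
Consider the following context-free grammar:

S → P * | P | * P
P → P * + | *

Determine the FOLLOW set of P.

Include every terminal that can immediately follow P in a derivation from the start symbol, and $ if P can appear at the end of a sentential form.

We compute FOLLOW(P) using the standard algorithm.
FOLLOW(S) starts with {$}.
FIRST(P) = {*}
FIRST(S) = {*}
FOLLOW(P) = {$, *}
FOLLOW(S) = {$}
Therefore, FOLLOW(P) = {$, *}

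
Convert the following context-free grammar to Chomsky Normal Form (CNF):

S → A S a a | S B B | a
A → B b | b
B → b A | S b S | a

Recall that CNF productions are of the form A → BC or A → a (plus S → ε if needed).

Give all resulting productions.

TA → a; S → a; TB → b; A → b; B → a; S → A X0; X0 → S X1; X1 → TA TA; S → S X2; X2 → B B; A → B TB; B → TB A; B → S X3; X3 → TB S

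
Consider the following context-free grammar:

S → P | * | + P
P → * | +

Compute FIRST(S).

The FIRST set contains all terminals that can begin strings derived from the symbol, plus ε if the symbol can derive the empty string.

We compute FIRST(S) using the standard algorithm.
FIRST(P) = {*, +}
FIRST(S) = {*, +}
Therefore, FIRST(S) = {*, +}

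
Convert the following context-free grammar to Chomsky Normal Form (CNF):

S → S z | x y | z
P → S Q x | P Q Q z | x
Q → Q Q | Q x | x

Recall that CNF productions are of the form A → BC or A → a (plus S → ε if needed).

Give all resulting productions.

TZ → z; TX → x; TY → y; S → z; P → x; Q → x; S → S TZ; S → TX TY; P → S X0; X0 → Q TX; P → P X1; X1 → Q X2; X2 → Q TZ; Q → Q Q; Q → Q TX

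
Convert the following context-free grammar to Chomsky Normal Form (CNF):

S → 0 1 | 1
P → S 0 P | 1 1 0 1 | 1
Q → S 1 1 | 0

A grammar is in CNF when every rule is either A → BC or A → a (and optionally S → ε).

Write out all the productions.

T0 → 0; T1 → 1; S → 1; P → 1; Q → 0; S → T0 T1; P → S X0; X0 → T0 P; P → T1 X1; X1 → T1 X2; X2 → T0 T1; Q → S X3; X3 → T1 T1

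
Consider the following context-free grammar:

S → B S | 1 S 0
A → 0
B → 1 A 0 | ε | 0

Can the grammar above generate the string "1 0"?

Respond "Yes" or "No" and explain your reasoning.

No - no valid derivation exists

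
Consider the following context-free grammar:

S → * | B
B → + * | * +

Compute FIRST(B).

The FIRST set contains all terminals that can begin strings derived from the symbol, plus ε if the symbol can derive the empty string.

We compute FIRST(B) using the standard algorithm.
FIRST(B) = {*, +}
FIRST(S) = {*, +}
Therefore, FIRST(B) = {*, +}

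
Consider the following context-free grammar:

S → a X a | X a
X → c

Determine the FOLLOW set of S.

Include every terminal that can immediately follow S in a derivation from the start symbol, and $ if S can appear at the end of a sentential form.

We compute FOLLOW(S) using the standard algorithm.
FOLLOW(S) starts with {$}.
FIRST(S) = {a, c}
FIRST(X) = {c}
FOLLOW(S) = {$}
FOLLOW(X) = {a}
Therefore, FOLLOW(S) = {$}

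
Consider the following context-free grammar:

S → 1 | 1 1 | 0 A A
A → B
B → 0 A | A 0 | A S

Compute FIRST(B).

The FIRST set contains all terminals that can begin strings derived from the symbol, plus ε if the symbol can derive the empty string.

We compute FIRST(B) using the standard algorithm.
FIRST(A) = {0}
FIRST(B) = {0}
FIRST(S) = {0, 1}
Therefore, FIRST(B) = {0}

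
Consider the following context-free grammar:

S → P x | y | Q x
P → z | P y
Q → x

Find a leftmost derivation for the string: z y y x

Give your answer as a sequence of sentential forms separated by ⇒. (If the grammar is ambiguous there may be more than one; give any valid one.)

S ⇒ P x ⇒ P y x ⇒ P y y x ⇒ z y y x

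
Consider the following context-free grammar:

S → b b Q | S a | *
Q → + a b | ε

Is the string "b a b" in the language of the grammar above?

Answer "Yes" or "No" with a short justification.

No - no valid derivation exists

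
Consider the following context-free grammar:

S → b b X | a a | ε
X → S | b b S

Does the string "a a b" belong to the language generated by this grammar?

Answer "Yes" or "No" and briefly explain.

No - no valid derivation exists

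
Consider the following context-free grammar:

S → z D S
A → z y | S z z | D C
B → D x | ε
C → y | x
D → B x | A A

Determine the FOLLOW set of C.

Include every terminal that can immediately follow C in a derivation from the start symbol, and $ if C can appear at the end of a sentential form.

We compute FOLLOW(C) using the standard algorithm.
FOLLOW(S) starts with {$}.
FIRST(A) = {x, z}
FIRST(B) = {x, z, ε}
FIRST(C) = {x, y}
FIRST(D) = {x, z}
FIRST(S) = {z}
FOLLOW(A) = {x, y, z}
FOLLOW(B) = {x}
FOLLOW(C) = {x, y, z}
FOLLOW(D) = {x, y, z}
FOLLOW(S) = {$, z}
Therefore, FOLLOW(C) = {x, y, z}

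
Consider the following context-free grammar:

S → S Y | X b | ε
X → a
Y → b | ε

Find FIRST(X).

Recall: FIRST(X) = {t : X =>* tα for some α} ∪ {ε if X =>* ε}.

We compute FIRST(X) using the standard algorithm.
FIRST(S) = {a, b, ε}
FIRST(X) = {a}
FIRST(Y) = {b, ε}
Therefore, FIRST(X) = {a}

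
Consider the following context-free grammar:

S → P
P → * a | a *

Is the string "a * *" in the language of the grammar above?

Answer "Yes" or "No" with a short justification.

No - no valid derivation exists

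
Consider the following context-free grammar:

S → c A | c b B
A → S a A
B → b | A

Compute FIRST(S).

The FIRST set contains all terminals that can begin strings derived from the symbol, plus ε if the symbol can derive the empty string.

We compute FIRST(S) using the standard algorithm.
FIRST(A) = {c}
FIRST(B) = {b, c}
FIRST(S) = {c}
Therefore, FIRST(S) = {c}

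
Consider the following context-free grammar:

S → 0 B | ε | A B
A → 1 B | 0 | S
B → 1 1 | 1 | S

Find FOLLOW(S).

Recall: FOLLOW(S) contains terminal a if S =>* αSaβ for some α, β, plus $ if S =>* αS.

We compute FOLLOW(S) using the standard algorithm.
FOLLOW(S) starts with {$}.
FIRST(A) = {0, 1, ε}
FIRST(B) = {0, 1, ε}
FIRST(S) = {0, 1, ε}
FOLLOW(A) = {$, 0, 1}
FOLLOW(B) = {$, 0, 1}
FOLLOW(S) = {$, 0, 1}
Therefore, FOLLOW(S) = {$, 0, 1}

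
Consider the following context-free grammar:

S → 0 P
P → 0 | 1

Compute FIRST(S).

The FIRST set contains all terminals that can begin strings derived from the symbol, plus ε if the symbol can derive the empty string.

We compute FIRST(S) using the standard algorithm.
FIRST(P) = {0, 1}
FIRST(S) = {0}
Therefore, FIRST(S) = {0}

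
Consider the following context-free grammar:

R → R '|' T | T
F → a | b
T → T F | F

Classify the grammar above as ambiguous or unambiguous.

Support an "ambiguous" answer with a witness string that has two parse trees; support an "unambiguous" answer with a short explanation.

Unambiguous - every string in the language has a unique parse tree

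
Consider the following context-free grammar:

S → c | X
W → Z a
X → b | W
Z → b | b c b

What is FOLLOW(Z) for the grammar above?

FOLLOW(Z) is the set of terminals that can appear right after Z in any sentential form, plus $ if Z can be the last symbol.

We compute FOLLOW(Z) using the standard algorithm.
FOLLOW(S) starts with {$}.
FIRST(S) = {b, c}
FIRST(W) = {b}
FIRST(X) = {b}
FIRST(Z) = {b}
FOLLOW(S) = {$}
FOLLOW(W) = {$}
FOLLOW(X) = {$}
FOLLOW(Z) = {a}
Therefore, FOLLOW(Z) = {a}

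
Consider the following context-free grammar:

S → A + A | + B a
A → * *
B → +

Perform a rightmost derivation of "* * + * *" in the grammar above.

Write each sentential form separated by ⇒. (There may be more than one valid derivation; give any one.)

S ⇒ A + A ⇒ A + * * ⇒ * * + * *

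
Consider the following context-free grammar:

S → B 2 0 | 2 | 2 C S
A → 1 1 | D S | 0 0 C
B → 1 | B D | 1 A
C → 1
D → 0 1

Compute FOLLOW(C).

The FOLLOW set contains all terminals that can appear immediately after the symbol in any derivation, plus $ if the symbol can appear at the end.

We compute FOLLOW(C) using the standard algorithm.
FOLLOW(S) starts with {$}.
FIRST(A) = {0, 1}
FIRST(B) = {1}
FIRST(C) = {1}
FIRST(D) = {0}
FIRST(S) = {1, 2}
FOLLOW(A) = {0, 2}
FOLLOW(B) = {0, 2}
FOLLOW(C) = {0, 1, 2}
FOLLOW(D) = {0, 1, 2}
FOLLOW(S) = {$, 0, 2}
Therefore, FOLLOW(C) = {0, 1, 2}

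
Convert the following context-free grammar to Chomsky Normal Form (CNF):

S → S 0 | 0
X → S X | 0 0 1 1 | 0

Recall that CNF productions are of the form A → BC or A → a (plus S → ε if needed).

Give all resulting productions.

T0 → 0; S → 0; T1 → 1; X → 0; S → S T0; X → S X; X → T0 X0; X0 → T0 X1; X1 → T1 T1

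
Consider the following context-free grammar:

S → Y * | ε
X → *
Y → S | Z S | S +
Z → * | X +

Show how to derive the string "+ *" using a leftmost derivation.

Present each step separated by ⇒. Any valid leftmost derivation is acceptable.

S ⇒ Y * ⇒ S + * ⇒ + *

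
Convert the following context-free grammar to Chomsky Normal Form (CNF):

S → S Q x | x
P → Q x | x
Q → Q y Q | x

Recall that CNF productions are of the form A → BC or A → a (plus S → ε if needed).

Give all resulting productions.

TX → x; S → x; P → x; TY → y; Q → x; S → S X0; X0 → Q TX; P → Q TX; Q → Q X1; X1 → TY Q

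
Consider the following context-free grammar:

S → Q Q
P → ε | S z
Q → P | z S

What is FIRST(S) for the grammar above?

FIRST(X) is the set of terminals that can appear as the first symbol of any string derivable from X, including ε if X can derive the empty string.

We compute FIRST(S) using the standard algorithm.
FIRST(P) = {z, ε}
FIRST(Q) = {z, ε}
FIRST(S) = {z, ε}
Therefore, FIRST(S) = {z, ε}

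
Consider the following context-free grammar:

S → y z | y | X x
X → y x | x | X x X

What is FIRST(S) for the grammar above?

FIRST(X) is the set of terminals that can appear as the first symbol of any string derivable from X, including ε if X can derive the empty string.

We compute FIRST(S) using the standard algorithm.
FIRST(S) = {x, y}
FIRST(X) = {x, y}
Therefore, FIRST(S) = {x, y}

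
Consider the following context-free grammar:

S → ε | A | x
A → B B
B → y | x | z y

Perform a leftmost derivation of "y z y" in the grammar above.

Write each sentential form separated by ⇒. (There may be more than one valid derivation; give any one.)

S ⇒ A ⇒ B B ⇒ y B ⇒ y z y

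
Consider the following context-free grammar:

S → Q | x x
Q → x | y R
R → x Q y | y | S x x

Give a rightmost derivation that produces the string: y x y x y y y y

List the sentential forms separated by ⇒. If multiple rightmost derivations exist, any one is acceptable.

S ⇒ Q ⇒ y R ⇒ y x Q y ⇒ y x y R y ⇒ y x y x Q y y ⇒ y x y x y R y y ⇒ y x y x y y y y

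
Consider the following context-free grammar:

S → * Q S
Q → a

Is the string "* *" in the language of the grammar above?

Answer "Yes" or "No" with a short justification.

No - no valid derivation exists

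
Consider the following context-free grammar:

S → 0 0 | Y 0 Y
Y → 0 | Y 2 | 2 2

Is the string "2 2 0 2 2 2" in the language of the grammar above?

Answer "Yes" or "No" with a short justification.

Yes - a valid derivation exists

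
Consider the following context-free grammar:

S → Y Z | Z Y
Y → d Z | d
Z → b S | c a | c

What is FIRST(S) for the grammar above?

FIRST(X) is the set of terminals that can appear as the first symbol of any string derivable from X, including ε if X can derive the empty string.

We compute FIRST(S) using the standard algorithm.
FIRST(S) = {b, c, d}
FIRST(Y) = {d}
FIRST(Z) = {b, c}
Therefore, FIRST(S) = {b, c, d}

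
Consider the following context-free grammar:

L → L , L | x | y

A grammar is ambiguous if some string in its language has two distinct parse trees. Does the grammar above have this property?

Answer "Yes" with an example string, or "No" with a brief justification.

Yes - the string 'y , y , x , x , y , x' has two distinct parse trees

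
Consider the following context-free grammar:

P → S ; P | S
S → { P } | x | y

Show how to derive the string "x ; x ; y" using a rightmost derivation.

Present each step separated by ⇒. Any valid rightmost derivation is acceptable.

P ⇒ S ; P ⇒ S ; S ; P ⇒ S ; S ; S ⇒ S ; S ; y ⇒ S ; x ; y ⇒ x ; x ; y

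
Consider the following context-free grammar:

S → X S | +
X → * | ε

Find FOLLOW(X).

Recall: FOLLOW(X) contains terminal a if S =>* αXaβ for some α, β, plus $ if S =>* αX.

We compute FOLLOW(X) using the standard algorithm.
FOLLOW(S) starts with {$}.
FIRST(S) = {*, +}
FIRST(X) = {*, ε}
FOLLOW(S) = {$}
FOLLOW(X) = {*, +}
Therefore, FOLLOW(X) = {*, +}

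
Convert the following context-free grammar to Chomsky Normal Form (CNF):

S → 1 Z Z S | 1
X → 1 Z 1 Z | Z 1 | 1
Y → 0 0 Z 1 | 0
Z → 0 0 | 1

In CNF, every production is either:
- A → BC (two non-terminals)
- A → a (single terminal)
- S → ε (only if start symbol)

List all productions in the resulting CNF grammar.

T1 → 1; S → 1; X → 1; T0 → 0; Y → 0; Z → 1; S → T1 X0; X0 → Z X1; X1 → Z S; X → T1 X2; X2 → Z X3; X3 → T1 Z; X → Z T1; Y → T0 X4; X4 → T0 X5; X5 → Z T1; Z → T0 T0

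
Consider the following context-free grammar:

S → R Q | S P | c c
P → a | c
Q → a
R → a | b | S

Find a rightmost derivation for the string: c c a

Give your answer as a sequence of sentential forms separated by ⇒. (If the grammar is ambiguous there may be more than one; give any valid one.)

S ⇒ S P ⇒ S a ⇒ c c a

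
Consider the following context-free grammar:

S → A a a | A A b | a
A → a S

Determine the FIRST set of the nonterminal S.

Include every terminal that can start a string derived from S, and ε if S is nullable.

We compute FIRST(S) using the standard algorithm.
FIRST(A) = {a}
FIRST(S) = {a}
Therefore, FIRST(S) = {a}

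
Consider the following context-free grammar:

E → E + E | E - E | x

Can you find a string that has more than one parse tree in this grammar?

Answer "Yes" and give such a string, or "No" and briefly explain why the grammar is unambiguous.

Yes - the string 'x - x - x + x + x' has two distinct parse trees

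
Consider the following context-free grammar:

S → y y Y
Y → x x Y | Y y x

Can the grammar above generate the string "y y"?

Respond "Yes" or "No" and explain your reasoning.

No - no valid derivation exists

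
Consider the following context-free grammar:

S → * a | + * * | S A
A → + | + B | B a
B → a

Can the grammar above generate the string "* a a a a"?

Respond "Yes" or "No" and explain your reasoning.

No - no valid derivation exists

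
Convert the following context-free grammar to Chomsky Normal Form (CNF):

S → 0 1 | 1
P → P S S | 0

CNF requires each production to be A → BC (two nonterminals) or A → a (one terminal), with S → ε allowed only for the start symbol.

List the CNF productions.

T0 → 0; T1 → 1; S → 1; P → 0; S → T0 T1; P → P X0; X0 → S S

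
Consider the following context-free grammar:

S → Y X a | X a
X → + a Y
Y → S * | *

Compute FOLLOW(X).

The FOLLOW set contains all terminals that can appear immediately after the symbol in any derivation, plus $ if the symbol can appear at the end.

We compute FOLLOW(X) using the standard algorithm.
FOLLOW(S) starts with {$}.
FIRST(S) = {*, +}
FIRST(X) = {+}
FIRST(Y) = {*, +}
FOLLOW(S) = {$, *}
FOLLOW(X) = {a}
FOLLOW(Y) = {+, a}
Therefore, FOLLOW(X) = {a}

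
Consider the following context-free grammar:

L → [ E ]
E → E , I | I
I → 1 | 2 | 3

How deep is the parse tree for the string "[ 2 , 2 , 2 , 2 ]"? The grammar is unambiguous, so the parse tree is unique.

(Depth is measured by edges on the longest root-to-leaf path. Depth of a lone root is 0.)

6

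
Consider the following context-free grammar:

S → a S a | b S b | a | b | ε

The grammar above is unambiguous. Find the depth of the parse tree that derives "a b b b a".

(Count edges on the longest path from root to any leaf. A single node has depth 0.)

3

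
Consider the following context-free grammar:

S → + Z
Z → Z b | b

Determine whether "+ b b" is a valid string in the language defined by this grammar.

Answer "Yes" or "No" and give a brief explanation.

Yes - a valid derivation exists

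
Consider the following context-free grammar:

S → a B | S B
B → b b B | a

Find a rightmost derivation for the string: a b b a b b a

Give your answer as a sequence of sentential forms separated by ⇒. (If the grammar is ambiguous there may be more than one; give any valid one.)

S ⇒ S B ⇒ S b b B ⇒ S b b a ⇒ a B b b a ⇒ a b b B b b a ⇒ a b b a b b a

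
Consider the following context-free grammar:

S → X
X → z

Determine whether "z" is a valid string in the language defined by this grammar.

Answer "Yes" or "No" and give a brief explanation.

Yes - a valid derivation exists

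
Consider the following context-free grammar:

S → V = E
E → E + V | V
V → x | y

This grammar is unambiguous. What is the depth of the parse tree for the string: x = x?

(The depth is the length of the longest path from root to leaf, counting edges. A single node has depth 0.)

3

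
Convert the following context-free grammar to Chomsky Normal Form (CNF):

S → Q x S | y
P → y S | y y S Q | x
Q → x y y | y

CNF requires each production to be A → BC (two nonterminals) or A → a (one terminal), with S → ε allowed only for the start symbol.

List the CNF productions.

TX → x; S → y; TY → y; P → x; Q → y; S → Q X0; X0 → TX S; P → TY S; P → TY X1; X1 → TY X2; X2 → S Q; Q → TX X3; X3 → TY TY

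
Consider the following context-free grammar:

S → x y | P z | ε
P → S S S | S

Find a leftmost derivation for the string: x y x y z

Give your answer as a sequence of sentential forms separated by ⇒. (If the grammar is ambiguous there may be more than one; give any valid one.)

S ⇒ P z ⇒ S S S z ⇒ S S z ⇒ x y S z ⇒ x y x y z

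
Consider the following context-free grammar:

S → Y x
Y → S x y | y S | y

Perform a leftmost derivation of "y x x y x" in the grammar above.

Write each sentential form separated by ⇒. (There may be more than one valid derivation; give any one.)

S ⇒ Y x ⇒ S x y x ⇒ Y x x y x ⇒ y x x y x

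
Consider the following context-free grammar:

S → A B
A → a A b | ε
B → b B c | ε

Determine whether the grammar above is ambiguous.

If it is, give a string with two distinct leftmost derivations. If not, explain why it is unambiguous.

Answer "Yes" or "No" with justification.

No - the grammar is unambiguous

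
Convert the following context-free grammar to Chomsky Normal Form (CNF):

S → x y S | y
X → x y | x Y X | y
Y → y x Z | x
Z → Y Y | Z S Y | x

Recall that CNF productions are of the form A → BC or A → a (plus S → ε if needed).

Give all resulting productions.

TX → x; TY → y; S → y; X → y; Y → x; Z → x; S → TX X0; X0 → TY S; X → TX TY; X → TX X1; X1 → Y X; Y → TY X2; X2 → TX Z; Z → Y Y; Z → Z X3; X3 → S Y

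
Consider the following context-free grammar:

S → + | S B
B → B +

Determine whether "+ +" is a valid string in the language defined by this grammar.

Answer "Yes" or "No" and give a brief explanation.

No - no valid derivation exists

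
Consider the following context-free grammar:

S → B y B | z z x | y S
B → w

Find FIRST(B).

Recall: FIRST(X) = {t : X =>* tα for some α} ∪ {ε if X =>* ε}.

We compute FIRST(B) using the standard algorithm.
FIRST(B) = {w}
FIRST(S) = {w, y, z}
Therefore, FIRST(B) = {w}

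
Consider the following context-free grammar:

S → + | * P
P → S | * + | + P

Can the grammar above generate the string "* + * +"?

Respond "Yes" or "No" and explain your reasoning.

Yes - a valid derivation exists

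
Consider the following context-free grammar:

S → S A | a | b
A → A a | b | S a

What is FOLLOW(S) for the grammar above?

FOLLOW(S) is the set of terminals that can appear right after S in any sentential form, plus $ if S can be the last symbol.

We compute FOLLOW(S) using the standard algorithm.
FOLLOW(S) starts with {$}.
FIRST(A) = {a, b}
FIRST(S) = {a, b}
FOLLOW(A) = {$, a, b}
FOLLOW(S) = {$, a, b}
Therefore, FOLLOW(S) = {$, a, b}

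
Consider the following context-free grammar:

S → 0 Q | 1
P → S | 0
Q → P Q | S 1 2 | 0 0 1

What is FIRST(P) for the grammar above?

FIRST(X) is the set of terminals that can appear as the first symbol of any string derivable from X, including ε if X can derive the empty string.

We compute FIRST(P) using the standard algorithm.
FIRST(P) = {0, 1}
FIRST(Q) = {0, 1}
FIRST(S) = {0, 1}
Therefore, FIRST(P) = {0, 1}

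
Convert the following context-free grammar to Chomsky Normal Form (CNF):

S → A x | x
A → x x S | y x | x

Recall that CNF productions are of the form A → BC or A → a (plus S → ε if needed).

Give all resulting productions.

TX → x; S → x; TY → y; A → x; S → A TX; A → TX X0; X0 → TX S; A → TY TX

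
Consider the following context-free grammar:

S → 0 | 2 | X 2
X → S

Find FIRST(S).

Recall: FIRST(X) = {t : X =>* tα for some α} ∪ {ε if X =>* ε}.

We compute FIRST(S) using the standard algorithm.
FIRST(S) = {0, 2}
FIRST(X) = {0, 2}
Therefore, FIRST(S) = {0, 2}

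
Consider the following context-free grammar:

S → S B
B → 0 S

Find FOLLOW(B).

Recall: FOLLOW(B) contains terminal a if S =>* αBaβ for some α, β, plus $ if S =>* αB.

We compute FOLLOW(B) using the standard algorithm.
FOLLOW(S) starts with {$}.
FIRST(B) = {0}
FIRST(S) = {}
FOLLOW(B) = {$, 0}
FOLLOW(S) = {$, 0}
Therefore, FOLLOW(B) = {$, 0}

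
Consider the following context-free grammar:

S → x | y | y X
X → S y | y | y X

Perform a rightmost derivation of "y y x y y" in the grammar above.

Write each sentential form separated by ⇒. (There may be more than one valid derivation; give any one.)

S ⇒ y X ⇒ y S y ⇒ y y X y ⇒ y y S y y ⇒ y y x y y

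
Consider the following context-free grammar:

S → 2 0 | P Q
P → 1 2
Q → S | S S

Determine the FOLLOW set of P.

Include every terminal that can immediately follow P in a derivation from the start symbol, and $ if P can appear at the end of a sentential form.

We compute FOLLOW(P) using the standard algorithm.
FOLLOW(S) starts with {$}.
FIRST(P) = {1}
FIRST(Q) = {1, 2}
FIRST(S) = {1, 2}
FOLLOW(P) = {1, 2}
FOLLOW(Q) = {$, 1, 2}
FOLLOW(S) = {$, 1, 2}
Therefore, FOLLOW(P) = {1, 2}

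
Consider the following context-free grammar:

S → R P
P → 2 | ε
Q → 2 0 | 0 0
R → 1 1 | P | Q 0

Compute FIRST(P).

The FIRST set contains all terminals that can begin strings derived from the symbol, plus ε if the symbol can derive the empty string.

We compute FIRST(P) using the standard algorithm.
FIRST(P) = {2, ε}
FIRST(Q) = {0, 2}
FIRST(R) = {0, 1, 2, ε}
FIRST(S) = {0, 1, 2, ε}
Therefore, FIRST(P) = {2, ε}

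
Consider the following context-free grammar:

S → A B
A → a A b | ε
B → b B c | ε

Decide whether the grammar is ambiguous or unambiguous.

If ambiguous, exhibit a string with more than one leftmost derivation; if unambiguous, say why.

Unambiguous - every string in the language has a unique leftmost derivation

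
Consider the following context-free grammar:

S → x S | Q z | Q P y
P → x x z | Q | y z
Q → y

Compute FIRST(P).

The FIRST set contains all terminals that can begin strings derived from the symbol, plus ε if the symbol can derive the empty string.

We compute FIRST(P) using the standard algorithm.
FIRST(P) = {x, y}
FIRST(Q) = {y}
FIRST(S) = {x, y}
Therefore, FIRST(P) = {x, y}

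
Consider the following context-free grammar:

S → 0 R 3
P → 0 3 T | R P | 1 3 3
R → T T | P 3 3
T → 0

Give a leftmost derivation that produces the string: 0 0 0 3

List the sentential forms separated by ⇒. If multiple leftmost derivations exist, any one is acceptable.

S ⇒ 0 R 3 ⇒ 0 T T 3 ⇒ 0 0 T 3 ⇒ 0 0 0 3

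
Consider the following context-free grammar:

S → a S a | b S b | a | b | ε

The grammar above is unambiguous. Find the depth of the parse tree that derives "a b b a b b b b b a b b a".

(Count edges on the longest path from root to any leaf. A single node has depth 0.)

7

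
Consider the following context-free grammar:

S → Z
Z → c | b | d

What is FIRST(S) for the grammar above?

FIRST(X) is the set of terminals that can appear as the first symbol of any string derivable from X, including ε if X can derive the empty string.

We compute FIRST(S) using the standard algorithm.
FIRST(S) = {b, c, d}
FIRST(Z) = {b, c, d}
Therefore, FIRST(S) = {b, c, d}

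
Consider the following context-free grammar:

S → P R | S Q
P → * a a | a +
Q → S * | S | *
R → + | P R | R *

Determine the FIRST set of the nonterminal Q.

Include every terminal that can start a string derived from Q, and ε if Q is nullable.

We compute FIRST(Q) using the standard algorithm.
FIRST(P) = {*, a}
FIRST(Q) = {*, a}
FIRST(R) = {*, +, a}
FIRST(S) = {*, a}
Therefore, FIRST(Q) = {*, a}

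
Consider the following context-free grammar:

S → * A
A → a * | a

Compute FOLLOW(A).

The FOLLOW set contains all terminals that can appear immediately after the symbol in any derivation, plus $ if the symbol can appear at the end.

We compute FOLLOW(A) using the standard algorithm.
FOLLOW(S) starts with {$}.
FIRST(A) = {a}
FIRST(S) = {*}
FOLLOW(A) = {$}
FOLLOW(S) = {$}
Therefore, FOLLOW(A) = {$}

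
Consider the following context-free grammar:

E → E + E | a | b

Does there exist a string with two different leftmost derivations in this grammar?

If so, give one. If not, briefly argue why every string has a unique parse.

Yes - the string 'a + a + b + b' has two distinct leftmost derivations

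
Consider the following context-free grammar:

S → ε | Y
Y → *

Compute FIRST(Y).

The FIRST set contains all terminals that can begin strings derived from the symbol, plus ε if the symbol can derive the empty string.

We compute FIRST(Y) using the standard algorithm.
FIRST(S) = {*, ε}
FIRST(Y) = {*}
Therefore, FIRST(Y) = {*}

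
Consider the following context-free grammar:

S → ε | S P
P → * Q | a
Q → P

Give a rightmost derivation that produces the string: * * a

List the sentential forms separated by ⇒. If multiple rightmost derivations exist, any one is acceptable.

S ⇒ S P ⇒ S * Q ⇒ S * P ⇒ S * * Q ⇒ S * * P ⇒ S * * a ⇒ * * a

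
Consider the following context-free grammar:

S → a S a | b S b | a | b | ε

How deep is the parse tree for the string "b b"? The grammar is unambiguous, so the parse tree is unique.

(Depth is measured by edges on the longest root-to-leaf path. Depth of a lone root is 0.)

2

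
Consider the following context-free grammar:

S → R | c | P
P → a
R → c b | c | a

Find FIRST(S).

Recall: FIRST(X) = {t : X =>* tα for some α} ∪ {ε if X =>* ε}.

We compute FIRST(S) using the standard algorithm.
FIRST(P) = {a}
FIRST(R) = {a, c}
FIRST(S) = {a, c}
Therefore, FIRST(S) = {a, c}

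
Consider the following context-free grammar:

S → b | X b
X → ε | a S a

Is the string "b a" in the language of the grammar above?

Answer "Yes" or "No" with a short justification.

No - no valid derivation exists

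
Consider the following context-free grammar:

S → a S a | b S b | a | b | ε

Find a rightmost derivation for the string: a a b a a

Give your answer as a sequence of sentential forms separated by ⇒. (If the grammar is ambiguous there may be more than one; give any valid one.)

S ⇒ a S a ⇒ a a S a a ⇒ a a b a a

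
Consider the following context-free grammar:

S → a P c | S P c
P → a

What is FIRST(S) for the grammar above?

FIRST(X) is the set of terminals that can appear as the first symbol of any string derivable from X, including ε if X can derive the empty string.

We compute FIRST(S) using the standard algorithm.
FIRST(P) = {a}
FIRST(S) = {a}
Therefore, FIRST(S) = {a}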